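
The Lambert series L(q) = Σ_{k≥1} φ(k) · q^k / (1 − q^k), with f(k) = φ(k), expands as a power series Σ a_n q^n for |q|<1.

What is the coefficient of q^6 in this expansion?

q^6  k|6↦φ(k): 6:2 3:2 2:1 1:1  a_6=6

a_6 = 6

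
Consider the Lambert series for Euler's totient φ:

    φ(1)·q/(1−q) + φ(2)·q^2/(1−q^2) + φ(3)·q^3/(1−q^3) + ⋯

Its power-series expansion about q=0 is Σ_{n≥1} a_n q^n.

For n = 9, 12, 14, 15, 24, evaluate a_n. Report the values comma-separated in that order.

q^9  k|9↦φ(k): 1:1 3:2 9:6  a_9=9
n=12: 1·12 2·6 3·4 4·3 6·2 12·1  φ→[1+1+2+2+2+4]=12
q^14  k|14↦φ(k): 14:6 7:6 2:1 1:1  a_14=14
n=15: 1·15 3·5 5·3 15·1  φ→[1+2+4+8]=15
d|24:{1,2,3,4,6,8,12,24}  Σφ=1+1+2+2+2+4+4+8=24

9, 12, 14, 15, 24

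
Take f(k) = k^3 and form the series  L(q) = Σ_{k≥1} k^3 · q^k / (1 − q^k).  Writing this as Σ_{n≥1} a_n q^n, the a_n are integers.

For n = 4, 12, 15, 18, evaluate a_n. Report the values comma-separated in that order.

n=4: 4·1 2·2 1·4  f→[64+8+1]=73
q^12  k|12↦f(k): 1:1 2:8 3:27 4:64 6:216 12:1728  a_12=2044
[q^15] f(15)=3375,f(5)=125,f(3)=27,f(1)=1 ⇒ 3528
[q^18] f(1)=1,f(2)=8,f(3)=27,f(6)=216,f(9)=729,f(18)=5832 ⇒ 6813

73, 2044, 3528, 6813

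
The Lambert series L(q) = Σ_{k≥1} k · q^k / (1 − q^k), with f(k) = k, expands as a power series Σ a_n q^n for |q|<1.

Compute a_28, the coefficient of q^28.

a_28 = 56

n=28: 1·28 2·14 4·7 7·4 14·2 28·1  f→[1+2+4+7+14+28]=56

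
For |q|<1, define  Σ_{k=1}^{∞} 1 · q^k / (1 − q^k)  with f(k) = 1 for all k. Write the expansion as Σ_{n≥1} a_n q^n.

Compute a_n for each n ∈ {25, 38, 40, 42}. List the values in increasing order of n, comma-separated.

d|25:{25,5,1}  Σf=1+1+1=3
n=38: 1·38 2·19 19·2 38·1  f→[1+1+1+1]=4
[q^40] f(1)=1,f(2)=1,f(4)=1,f(5)=1,f(8)=1,f(10)=1,f(20)=1,f(40)=1 ⇒ 8
q^42  k|42↦f(k): 42:1 21:1 14:1 7:1 6:1 3:1 2:1 1:1  a_42=8

3, 4, 8, 8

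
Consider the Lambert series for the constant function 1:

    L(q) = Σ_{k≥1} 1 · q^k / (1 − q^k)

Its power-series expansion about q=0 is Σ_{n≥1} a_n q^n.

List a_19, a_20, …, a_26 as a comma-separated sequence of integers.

n=19: 19·1 1·19  f→[1+1]=2
d|20:{20,10,5,4,2,1}  Σf=1+1+1+1+1+1=6
q^21  k|21↦f(k): 1:1 3:1 7:1 21:1  a_21=4
d|22:{1,2,11,22}  Σf=1+1+1+1=4
n=23: 1·23 23·1  f→[1+1]=2
[q^24] f(1)=1,f(2)=1,f(3)=1,f(4)=1,f(6)=1,f(8)=1,f(12)=1,f(24)=1 ⇒ 8
n=25: 1·25 5·5 25·1  f→[1+1+1]=3
d|26:{1,2,13,26}  Σf=1+1+1+1=4

2, 6, 4, 4, 2, 8, 3, 4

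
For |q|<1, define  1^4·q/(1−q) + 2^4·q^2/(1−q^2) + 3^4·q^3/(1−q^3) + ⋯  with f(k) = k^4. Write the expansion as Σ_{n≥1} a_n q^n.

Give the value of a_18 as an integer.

[q^18] f(18)=104976,f(9)=6561,f(6)=1296,f(3)=81,f(2)=16,f(1)=1 ⇒ 112931

a_18 = 112931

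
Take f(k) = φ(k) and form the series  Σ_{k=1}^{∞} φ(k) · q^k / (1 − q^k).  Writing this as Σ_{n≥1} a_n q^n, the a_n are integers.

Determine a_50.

q^50  k|50↦φ(k): 1:1 2:1 5:4 10:4 25:20 50:20  a_50=50

a_50 = 50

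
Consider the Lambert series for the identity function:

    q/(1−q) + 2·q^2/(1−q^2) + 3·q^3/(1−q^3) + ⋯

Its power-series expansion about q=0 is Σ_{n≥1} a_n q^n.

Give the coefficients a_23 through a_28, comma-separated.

[q^23] f(1)=1,f(23)=23 ⇒ 24
q^24  k|24↦f(k): 24:24 12:12 8:8 6:6 4:4 3:3 2:2 1:1  a_24=60
d|25:{25,5,1}  Σf=25+5+1=31
q^26  k|26↦f(k): 1:1 2:2 13:13 26:26  a_26=42
n=27: 1·27 3·9 9·3 27·1  f→[1+3+9+27]=40
[q^28] f(28)=28,f(14)=14,f(7)=7,f(4)=4,f(2)=2,f(1)=1 ⇒ 56

24, 60, 31, 42, 40, 56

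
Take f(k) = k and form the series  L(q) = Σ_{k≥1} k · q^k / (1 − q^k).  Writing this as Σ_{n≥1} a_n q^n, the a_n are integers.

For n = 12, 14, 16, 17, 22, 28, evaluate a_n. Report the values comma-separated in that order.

28, 24, 31, 18, 36, 56

q^12  k|12↦f(k): 12:12 6:6 4:4 3:3 2:2 1:1  a_12=28
n=14: 1·14 2·7 7·2 14·1  f→[1+2+7+14]=24
d|16:{16,8,4,2,1}  Σf=16+8+4+2+1=31
[q^17] f(1)=1,f(17)=17 ⇒ 18
d|22:{1,2,11,22}  Σf=1+2+11+22=36
q^28  k|28↦f(k): 1:1 2:2 4:4 7:7 14:14 28:28  a_28=56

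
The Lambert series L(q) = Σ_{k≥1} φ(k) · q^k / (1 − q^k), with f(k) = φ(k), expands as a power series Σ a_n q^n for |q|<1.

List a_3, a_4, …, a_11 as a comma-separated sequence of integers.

d|3:{1,3}  Σφ=1+2=3
q^4  k|4↦φ(k): 4:2 2:1 1:1  a_4=4
n=5: 5·1 1·5  φ→[4+1]=5
[q^6] φ(1)=1,φ(2)=1,φ(3)=2,φ(6)=2 ⇒ 6
q^7  k|7↦φ(k): 7:6 1:1  a_7=7
q^8  k|8↦φ(k): 1:1 2:1 4:2 8:4  a_8=8
n=9: 1·9 3·3 9·1  φ→[1+2+6]=9
[q^10] φ(10)=4,φ(5)=4,φ(2)=1,φ(1)=1 ⇒ 10
d|11:{1,11}  Σφ=1+10=11

3, 4, 5, 6, 7, 8, 9, 10, 11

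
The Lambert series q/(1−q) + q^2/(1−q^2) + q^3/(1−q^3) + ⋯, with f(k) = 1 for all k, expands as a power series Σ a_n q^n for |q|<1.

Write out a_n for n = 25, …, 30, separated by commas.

3, 4, 4, 6, 2, 8

[q^25] f(25)=1,f(5)=1,f(1)=1 ⇒ 3
q^26  k|26↦f(k): 1:1 2:1 13:1 26:1  a_26=4
q^27  k|27↦f(k): 1:1 3:1 9:1 27:1  a_27=4
[q^28] f(1)=1,f(2)=1,f(4)=1,f(7)=1,f(14)=1,f(28)=1 ⇒ 6
[q^29] f(1)=1,f(29)=1 ⇒ 2
n=30: 30·1 15·2 10·3 6·5 5·6 3·10 2·15 1·30  f→[1+1+1+1+1+1+1+1]=8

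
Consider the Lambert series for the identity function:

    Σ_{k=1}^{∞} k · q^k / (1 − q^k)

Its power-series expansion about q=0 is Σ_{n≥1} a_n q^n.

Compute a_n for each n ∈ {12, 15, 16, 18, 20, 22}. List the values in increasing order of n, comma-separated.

28, 24, 31, 39, 42, 36

[q^12] f(12)=12,f(6)=6,f(4)=4,f(3)=3,f(2)=2,f(1)=1 ⇒ 28
n=15: 1·15 3·5 5·3 15·1  f→[1+3+5+15]=24
d|16:{16,8,4,2,1}  Σf=16+8+4+2+1=31
n=18: 1·18 2·9 3·6 6·3 9·2 18·1  f→[1+2+3+6+9+18]=39
d|20:{20,10,5,4,2,1}  Σf=20+10+5+4+2+1=42
n=22: 1·22 2·11 11·2 22·1  f→[1+2+11+22]=36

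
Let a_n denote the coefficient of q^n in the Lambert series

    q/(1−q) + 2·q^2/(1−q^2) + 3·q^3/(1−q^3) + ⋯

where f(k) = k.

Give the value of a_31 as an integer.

a_31 = 32

q^31  k|31↦f(k): 1:1 31:31  a_31=32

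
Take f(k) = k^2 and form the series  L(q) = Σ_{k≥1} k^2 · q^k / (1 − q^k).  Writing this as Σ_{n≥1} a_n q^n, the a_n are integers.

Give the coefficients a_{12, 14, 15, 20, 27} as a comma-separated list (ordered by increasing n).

n=12: 12·1 6·2 4·3 3·4 2·6 1·12  f→[144+36+16+9+4+1]=210
n=14: 14·1 7·2 2·7 1·14  f→[196+49+4+1]=250
d|15:{1,3,5,15}  Σf=1+9+25+225=260
d|20:{1,2,4,5,10,20}  Σf=1+4+16+25+100+400=546
q^27  k|27↦f(k): 1:1 3:9 9:81 27:729  a_27=820

210, 250, 260, 546, 820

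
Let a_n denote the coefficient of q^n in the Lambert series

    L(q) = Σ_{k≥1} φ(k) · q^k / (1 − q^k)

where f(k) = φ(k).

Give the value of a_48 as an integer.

n=48: 48·1 24·2 16·3 12·4 8·6 6·8 4·12 3·16 2·24 1·48  φ→[16+8+8+4+4+2+2+2+1+1]=48

a_48 = 48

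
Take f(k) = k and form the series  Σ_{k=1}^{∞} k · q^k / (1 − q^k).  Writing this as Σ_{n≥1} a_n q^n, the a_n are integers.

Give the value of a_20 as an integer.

q^20  k|20↦f(k): 20:20 10:10 5:5 4:4 2:2 1:1  a_20=42

a_20 = 42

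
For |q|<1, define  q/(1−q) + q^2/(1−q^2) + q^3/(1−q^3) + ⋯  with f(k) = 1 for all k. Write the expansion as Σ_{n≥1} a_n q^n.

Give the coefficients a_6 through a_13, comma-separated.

d|6:{1,2,3,6}  Σf=1+1+1+1=4
q^7  k|7↦f(k): 7:1 1:1  a_7=2
[q^8] f(8)=1,f(4)=1,f(2)=1,f(1)=1 ⇒ 4
d|9:{9,3,1}  Σf=1+1+1=3
d|10:{10,5,2,1}  Σf=1+1+1+1=4
n=11: 1·11 11·1  f→[1+1]=2
q^12  k|12↦f(k): 12:1 6:1 4:1 3:1 2:1 1:1  a_12=6
d|13:{13,1}  Σf=1+1=2

4, 2, 4, 3, 4, 2, 6, 2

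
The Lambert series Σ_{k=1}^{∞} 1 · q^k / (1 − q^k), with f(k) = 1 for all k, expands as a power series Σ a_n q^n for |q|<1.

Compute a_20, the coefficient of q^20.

a_20 = 6

n=20: 20·1 10·2 5·4 4·5 2·10 1·20  f→[1+1+1+1+1+1]=6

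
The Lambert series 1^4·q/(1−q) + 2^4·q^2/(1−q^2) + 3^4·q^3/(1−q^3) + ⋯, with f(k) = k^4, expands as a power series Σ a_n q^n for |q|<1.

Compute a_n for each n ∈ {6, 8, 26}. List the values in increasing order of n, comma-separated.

[q^6] f(6)=1296,f(3)=81,f(2)=16,f(1)=1 ⇒ 1394
n=8: 1·8 2·4 4·2 8·1  f→[1+16+256+4096]=4369
q^26  k|26↦f(k): 1:1 2:16 13:28561 26:456976  a_26=485554

1394, 4369, 485554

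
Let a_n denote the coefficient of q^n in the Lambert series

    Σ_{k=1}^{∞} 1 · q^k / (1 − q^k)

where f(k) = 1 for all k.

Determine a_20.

n=20: 1·20 2·10 4·5 5·4 10·2 20·1  f→[1+1+1+1+1+1]=6

a_20 = 6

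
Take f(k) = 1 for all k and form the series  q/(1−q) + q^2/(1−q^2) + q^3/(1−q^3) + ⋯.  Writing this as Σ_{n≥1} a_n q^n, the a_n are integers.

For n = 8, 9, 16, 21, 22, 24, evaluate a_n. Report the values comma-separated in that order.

[q^8] f(1)=1,f(2)=1,f(4)=1,f(8)=1 ⇒ 4
[q^9] f(9)=1,f(3)=1,f(1)=1 ⇒ 3
d|16:{1,2,4,8,16}  Σf=1+1+1+1+1=5
d|21:{21,7,3,1}  Σf=1+1+1+1=4
n=22: 22·1 11·2 2·11 1·22  f→[1+1+1+1]=4
[q^24] f(24)=1,f(12)=1,f(8)=1,f(6)=1,f(4)=1,f(3)=1,f(2)=1,f(1)=1 ⇒ 8

4, 3, 5, 4, 4, 8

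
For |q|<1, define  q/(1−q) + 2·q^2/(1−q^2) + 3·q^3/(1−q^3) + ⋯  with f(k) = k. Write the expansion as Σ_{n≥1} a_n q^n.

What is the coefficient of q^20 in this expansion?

a_20 = 42

q^20  k|20↦f(k): 20:20 10:10 5:5 4:4 2:2 1:1  a_20=42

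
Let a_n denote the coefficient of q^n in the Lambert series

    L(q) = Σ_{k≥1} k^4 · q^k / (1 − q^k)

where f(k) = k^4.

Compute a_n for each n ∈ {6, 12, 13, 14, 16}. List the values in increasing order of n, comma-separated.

1394, 22386, 28562, 40834, 69905

q^6  k|6↦f(k): 1:1 2:16 3:81 6:1296  a_6=1394
d|12:{12,6,4,3,2,1}  Σf=20736+1296+256+81+16+1=22386
d|13:{1,13}  Σf=1+28561=28562
[q^14] f(1)=1,f(2)=16,f(7)=2401,f(14)=38416 ⇒ 40834
n=16: 1·16 2·8 4·4 8·2 16·1  f→[1+16+256+4096+65536]=69905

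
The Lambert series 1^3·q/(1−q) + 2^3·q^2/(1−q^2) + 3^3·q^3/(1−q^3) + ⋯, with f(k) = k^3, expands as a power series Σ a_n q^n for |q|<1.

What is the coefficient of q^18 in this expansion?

[q^18] f(18)=5832,f(9)=729,f(6)=216,f(3)=27,f(2)=8,f(1)=1 ⇒ 6813

a_18 = 6813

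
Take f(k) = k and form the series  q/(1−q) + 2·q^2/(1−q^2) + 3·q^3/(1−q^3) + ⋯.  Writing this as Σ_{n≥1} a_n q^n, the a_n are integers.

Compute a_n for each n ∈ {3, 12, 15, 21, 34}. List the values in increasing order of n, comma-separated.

d|3:{1,3}  Σf=1+3=4
n=12: 1·12 2·6 3·4 4·3 6·2 12·1  f→[1+2+3+4+6+12]=28
n=15: 15·1 5·3 3·5 1·15  f→[15+5+3+1]=24
d|21:{21,7,3,1}  Σf=21+7+3+1=32
q^34  k|34↦f(k): 34:34 17:17 2:2 1:1  a_34=54

4, 28, 24, 32, 54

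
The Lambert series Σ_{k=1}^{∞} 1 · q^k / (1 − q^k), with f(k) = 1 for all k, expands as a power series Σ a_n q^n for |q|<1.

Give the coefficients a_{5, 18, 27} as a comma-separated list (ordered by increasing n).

2, 6, 4

n=5: 1·5 5·1  f→[1+1]=2
q^18  k|18↦f(k): 1:1 2:1 3:1 6:1 9:1 18:1  a_18=6
d|27:{1,3,9,27}  Σf=1+1+1+1=4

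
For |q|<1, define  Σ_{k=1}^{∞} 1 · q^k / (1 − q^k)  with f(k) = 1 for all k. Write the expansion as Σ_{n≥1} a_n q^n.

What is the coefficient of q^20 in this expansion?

q^20  k|20↦f(k): 20:1 10:1 5:1 4:1 2:1 1:1  a_20=6

a_20 = 6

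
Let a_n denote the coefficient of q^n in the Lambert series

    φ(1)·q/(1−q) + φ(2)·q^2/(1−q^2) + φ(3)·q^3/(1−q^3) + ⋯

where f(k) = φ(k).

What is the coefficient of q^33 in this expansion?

n=33: 1·33 3·11 11·3 33·1  φ→[1+2+10+20]=33

a_33 = 33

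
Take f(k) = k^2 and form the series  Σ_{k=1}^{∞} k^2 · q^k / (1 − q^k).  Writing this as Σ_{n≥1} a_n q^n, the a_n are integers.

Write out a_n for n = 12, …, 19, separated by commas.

210, 170, 250, 260, 341, 290, 455, 362

d|12:{1,2,3,4,6,12}  Σf=1+4+9+16+36+144=210
d|13:{1,13}  Σf=1+169=170
q^14  k|14↦f(k): 1:1 2:4 7:49 14:196  a_14=250
n=15: 1·15 3·5 5·3 15·1  f→[1+9+25+225]=260
n=16: 16·1 8·2 4·4 2·8 1·16  f→[256+64+16+4+1]=341
q^17  k|17↦f(k): 1:1 17:289  a_17=290
n=18: 18·1 9·2 6·3 3·6 2·9 1·18  f→[324+81+36+9+4+1]=455
n=19: 1·19 19·1  f→[1+361]=362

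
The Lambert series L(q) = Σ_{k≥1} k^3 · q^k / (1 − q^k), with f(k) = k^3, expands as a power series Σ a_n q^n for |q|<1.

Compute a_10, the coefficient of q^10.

a_10 = 1134

d|10:{10,5,2,1}  Σf=1000+125+8+1=1134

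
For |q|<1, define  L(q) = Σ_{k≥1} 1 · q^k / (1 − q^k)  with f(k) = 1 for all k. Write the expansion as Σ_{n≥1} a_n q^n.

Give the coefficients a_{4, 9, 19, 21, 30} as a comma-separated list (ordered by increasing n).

q^4  k|4↦f(k): 1:1 2:1 4:1  a_4=3
q^9  k|9↦f(k): 9:1 3:1 1:1  a_9=3
d|19:{1,19}  Σf=1+1=2
d|21:{21,7,3,1}  Σf=1+1+1+1=4
q^30  k|30↦f(k): 30:1 15:1 10:1 6:1 5:1 3:1 2:1 1:1  a_30=8

3, 3, 2, 4, 8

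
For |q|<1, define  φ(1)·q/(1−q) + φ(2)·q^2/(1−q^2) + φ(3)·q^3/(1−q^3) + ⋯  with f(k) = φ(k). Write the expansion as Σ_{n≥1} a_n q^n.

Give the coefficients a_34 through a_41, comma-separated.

q^34  k|34↦φ(k): 1:1 2:1 17:16 34:16  a_34=34
n=35: 35·1 7·5 5·7 1·35  φ→[24+6+4+1]=35
n=36: 36·1 18·2 12·3 9·4 6·6 4·9 3·12 2·18 1·36  φ→[12+6+4+6+2+2+2+1+1]=36
d|37:{1,37}  Σφ=1+36=37
d|38:{38,19,2,1}  Σφ=18+18+1+1=38
d|39:{39,13,3,1}  Σφ=24+12+2+1=39
[q^40] φ(40)=16,φ(20)=8,φ(10)=4,φ(8)=4,φ(5)=4,φ(4)=2,φ(2)=1,φ(1)=1 ⇒ 40
[q^41] φ(41)=40,φ(1)=1 ⇒ 41

34, 35, 36, 37, 38, 39, 40, 41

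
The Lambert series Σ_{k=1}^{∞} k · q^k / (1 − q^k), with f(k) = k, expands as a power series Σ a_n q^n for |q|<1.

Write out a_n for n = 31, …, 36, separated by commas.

32, 63, 48, 54, 48, 91

n=31: 31·1 1·31  f→[31+1]=32
d|32:{1,2,4,8,16,32}  Σf=1+2+4+8+16+32=63
[q^33] f(33)=33,f(11)=11,f(3)=3,f(1)=1 ⇒ 48
[q^34] f(34)=34,f(17)=17,f(2)=2,f(1)=1 ⇒ 54
d|35:{35,7,5,1}  Σf=35+7+5+1=48
n=36: 1·36 2·18 3·12 4·9 6·6 9·4 12·3 18·2 36·1  f→[1+2+3+4+6+9+12+18+36]=91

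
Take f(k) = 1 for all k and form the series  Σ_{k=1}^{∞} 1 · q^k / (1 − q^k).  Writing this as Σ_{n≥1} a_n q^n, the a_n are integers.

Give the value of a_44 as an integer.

a_44 = 6

[q^44] f(44)=1,f(22)=1,f(11)=1,f(4)=1,f(2)=1,f(1)=1 ⇒ 6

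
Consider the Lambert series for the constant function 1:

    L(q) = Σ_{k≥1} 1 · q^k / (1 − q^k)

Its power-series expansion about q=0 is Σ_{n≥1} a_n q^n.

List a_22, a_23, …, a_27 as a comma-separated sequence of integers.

d|22:{1,2,11,22}  Σf=1+1+1+1=4
[q^23] f(1)=1,f(23)=1 ⇒ 2
n=24: 1·24 2·12 3·8 4·6 6·4 8·3 12·2 24·1  f→[1+1+1+1+1+1+1+1]=8
d|25:{1,5,25}  Σf=1+1+1=3
d|26:{26,13,2,1}  Σf=1+1+1+1=4
n=27: 27·1 9·3 3·9 1·27  f→[1+1+1+1]=4

4, 2, 8, 3, 4, 4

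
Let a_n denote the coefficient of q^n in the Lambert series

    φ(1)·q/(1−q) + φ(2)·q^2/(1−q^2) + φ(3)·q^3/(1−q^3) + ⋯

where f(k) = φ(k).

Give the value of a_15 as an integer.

n=15: 15·1 5·3 3·5 1·15  φ→[8+4+2+1]=15

a_15 = 15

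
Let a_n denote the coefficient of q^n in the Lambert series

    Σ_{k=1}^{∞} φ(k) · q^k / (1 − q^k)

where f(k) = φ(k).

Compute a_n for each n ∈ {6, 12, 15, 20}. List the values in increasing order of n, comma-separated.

n=6: 6·1 3·2 2·3 1·6  φ→[2+2+1+1]=6
[q^12] φ(12)=4,φ(6)=2,φ(4)=2,φ(3)=2,φ(2)=1,φ(1)=1 ⇒ 12
d|15:{1,3,5,15}  Σφ=1+2+4+8=15
d|20:{20,10,5,4,2,1}  Σφ=8+4+4+2+1+1=20

6, 12, 15, 20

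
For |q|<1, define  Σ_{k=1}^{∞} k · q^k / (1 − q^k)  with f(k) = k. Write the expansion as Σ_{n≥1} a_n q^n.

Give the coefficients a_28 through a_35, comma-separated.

56, 30, 72, 32, 63, 48, 54, 48

q^28  k|28↦f(k): 28:28 14:14 7:7 4:4 2:2 1:1  a_28=56
n=29: 29·1 1·29  f→[29+1]=30
q^30  k|30↦f(k): 1:1 2:2 3:3 5:5 6:6 10:10 15:15 30:30  a_30=72
d|31:{1,31}  Σf=1+31=32
[q^32] f(1)=1,f(2)=2,f(4)=4,f(8)=8,f(16)=16,f(32)=32 ⇒ 63
[q^33] f(33)=33,f(11)=11,f(3)=3,f(1)=1 ⇒ 48
[q^34] f(1)=1,f(2)=2,f(17)=17,f(34)=34 ⇒ 54
q^35  k|35↦f(k): 35:35 7:7 5:5 1:1  a_35=48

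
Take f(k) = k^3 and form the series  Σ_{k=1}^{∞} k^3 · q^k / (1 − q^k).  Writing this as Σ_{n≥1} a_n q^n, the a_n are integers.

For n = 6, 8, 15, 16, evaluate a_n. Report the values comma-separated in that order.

252, 585, 3528, 4681

[q^6] f(6)=216,f(3)=27,f(2)=8,f(1)=1 ⇒ 252
[q^8] f(8)=512,f(4)=64,f(2)=8,f(1)=1 ⇒ 585
d|15:{15,5,3,1}  Σf=3375+125+27+1=3528
d|16:{16,8,4,2,1}  Σf=4096+512+64+8+1=4681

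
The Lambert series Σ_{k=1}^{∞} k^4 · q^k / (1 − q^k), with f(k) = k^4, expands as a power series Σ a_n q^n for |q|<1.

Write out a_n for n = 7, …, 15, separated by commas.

2402, 4369, 6643, 10642, 14642, 22386, 28562, 40834, 51332

n=7: 7·1 1·7  f→[2401+1]=2402
q^8  k|8↦f(k): 8:4096 4:256 2:16 1:1  a_8=4369
d|9:{1,3,9}  Σf=1+81+6561=6643
n=10: 1·10 2·5 5·2 10·1  f→[1+16+625+10000]=10642
[q^11] f(1)=1,f(11)=14641 ⇒ 14642
q^12  k|12↦f(k): 1:1 2:16 3:81 4:256 6:1296 12:20736  a_12=22386
[q^13] f(1)=1,f(13)=28561 ⇒ 28562
[q^14] f(14)=38416,f(7)=2401,f(2)=16,f(1)=1 ⇒ 40834
d|15:{1,3,5,15}  Σf=1+81+625+50625=51332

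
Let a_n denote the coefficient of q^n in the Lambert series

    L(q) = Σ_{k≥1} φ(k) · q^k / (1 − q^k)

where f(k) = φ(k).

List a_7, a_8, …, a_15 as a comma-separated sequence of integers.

[q^7] φ(7)=6,φ(1)=1 ⇒ 7
q^8  k|8↦φ(k): 1:1 2:1 4:2 8:4  a_8=8
[q^9] φ(1)=1,φ(3)=2,φ(9)=6 ⇒ 9
n=10: 1·10 2·5 5·2 10·1  φ→[1+1+4+4]=10
d|11:{11,1}  Σφ=10+1=11
d|12:{12,6,4,3,2,1}  Σφ=4+2+2+2+1+1=12
d|13:{13,1}  Σφ=12+1=13
n=14: 14·1 7·2 2·7 1·14  φ→[6+6+1+1]=14
d|15:{15,5,3,1}  Σφ=8+4+2+1=15

7, 8, 9, 10, 11, 12, 13, 14, 15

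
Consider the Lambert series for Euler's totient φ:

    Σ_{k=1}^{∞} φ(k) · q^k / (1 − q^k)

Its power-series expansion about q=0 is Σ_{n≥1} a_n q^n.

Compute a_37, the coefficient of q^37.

[q^37] φ(1)=1,φ(37)=36 ⇒ 37

a_37 = 37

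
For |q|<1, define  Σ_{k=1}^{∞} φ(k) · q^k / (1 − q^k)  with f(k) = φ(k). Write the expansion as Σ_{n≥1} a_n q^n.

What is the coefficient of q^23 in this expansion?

q^23  k|23↦φ(k): 1:1 23:22  a_23=23

a_23 = 23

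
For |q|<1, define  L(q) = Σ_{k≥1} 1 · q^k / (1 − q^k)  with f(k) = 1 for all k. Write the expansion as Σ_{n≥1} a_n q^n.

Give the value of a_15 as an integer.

a_15 = 4

n=15: 15·1 5·3 3·5 1·15  f→[1+1+1+1]=4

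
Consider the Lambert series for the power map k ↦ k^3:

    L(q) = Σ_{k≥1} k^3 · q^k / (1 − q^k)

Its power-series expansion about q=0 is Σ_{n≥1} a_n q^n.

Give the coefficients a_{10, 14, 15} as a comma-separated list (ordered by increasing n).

1134, 3096, 3528

q^10  k|10↦f(k): 10:1000 5:125 2:8 1:1  a_10=1134
d|14:{14,7,2,1}  Σf=2744+343+8+1=3096
d|15:{1,3,5,15}  Σf=1+27+125+3375=3528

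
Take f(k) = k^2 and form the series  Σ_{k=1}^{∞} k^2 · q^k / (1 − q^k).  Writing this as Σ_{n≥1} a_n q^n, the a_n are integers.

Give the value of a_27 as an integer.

n=27: 27·1 9·3 3·9 1·27  f→[729+81+9+1]=820

a_27 = 820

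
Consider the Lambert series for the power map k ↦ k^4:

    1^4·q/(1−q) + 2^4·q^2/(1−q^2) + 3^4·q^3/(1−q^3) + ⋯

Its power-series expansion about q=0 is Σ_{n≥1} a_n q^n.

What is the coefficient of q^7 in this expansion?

[q^7] f(1)=1,f(7)=2401 ⇒ 2402

a_7 = 2402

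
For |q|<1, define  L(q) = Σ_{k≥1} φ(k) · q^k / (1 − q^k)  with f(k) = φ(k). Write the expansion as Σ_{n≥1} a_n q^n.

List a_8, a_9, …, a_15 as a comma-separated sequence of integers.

q^8  k|8↦φ(k): 8:4 4:2 2:1 1:1  a_8=8
[q^9] φ(9)=6,φ(3)=2,φ(1)=1 ⇒ 9
n=10: 10·1 5·2 2·5 1·10  φ→[4+4+1+1]=10
[q^11] φ(1)=1,φ(11)=10 ⇒ 11
[q^12] φ(12)=4,φ(6)=2,φ(4)=2,φ(3)=2,φ(2)=1,φ(1)=1 ⇒ 12
n=13: 13·1 1·13  φ→[12+1]=13
n=14: 14·1 7·2 2·7 1·14  φ→[6+6+1+1]=14
n=15: 1·15 3·5 5·3 15·1  φ→[1+2+4+8]=15

8, 9, 10, 11, 12, 13, 14, 15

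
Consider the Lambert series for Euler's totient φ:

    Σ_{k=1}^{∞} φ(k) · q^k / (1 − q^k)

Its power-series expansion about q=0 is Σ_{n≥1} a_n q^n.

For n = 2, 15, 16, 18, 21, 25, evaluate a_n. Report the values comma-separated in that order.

n=2: 1·2 2·1  φ→[1+1]=2
q^15  k|15↦φ(k): 1:1 3:2 5:4 15:8  a_15=15
n=16: 1·16 2·8 4·4 8·2 16·1  φ→[1+1+2+4+8]=16
[q^18] φ(18)=6,φ(9)=6,φ(6)=2,φ(3)=2,φ(2)=1,φ(1)=1 ⇒ 18
[q^21] φ(21)=12,φ(7)=6,φ(3)=2,φ(1)=1 ⇒ 21
d|25:{1,5,25}  Σφ=1+4+20=25

2, 15, 16, 18, 21, 25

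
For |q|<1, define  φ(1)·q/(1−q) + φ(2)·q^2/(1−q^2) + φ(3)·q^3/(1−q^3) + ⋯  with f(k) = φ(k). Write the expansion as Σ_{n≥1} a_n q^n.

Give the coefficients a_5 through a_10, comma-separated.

[q^5] φ(5)=4,φ(1)=1 ⇒ 5
n=6: 1·6 2·3 3·2 6·1  φ→[1+1+2+2]=6
[q^7] φ(7)=6,φ(1)=1 ⇒ 7
n=8: 1·8 2·4 4·2 8·1  φ→[1+1+2+4]=8
[q^9] φ(9)=6,φ(3)=2,φ(1)=1 ⇒ 9
[q^10] φ(10)=4,φ(5)=4,φ(2)=1,φ(1)=1 ⇒ 10

5, 6, 7, 8, 9, 10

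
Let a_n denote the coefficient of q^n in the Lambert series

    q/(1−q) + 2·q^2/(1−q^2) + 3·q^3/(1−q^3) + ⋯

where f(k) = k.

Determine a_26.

a_26 = 42

d|26:{1,2,13,26}  Σf=1+2+13+26=42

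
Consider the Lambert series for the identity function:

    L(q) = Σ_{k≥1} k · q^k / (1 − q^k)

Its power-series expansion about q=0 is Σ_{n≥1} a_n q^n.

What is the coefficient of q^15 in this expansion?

[q^15] f(15)=15,f(5)=5,f(3)=3,f(1)=1 ⇒ 24

a_15 = 24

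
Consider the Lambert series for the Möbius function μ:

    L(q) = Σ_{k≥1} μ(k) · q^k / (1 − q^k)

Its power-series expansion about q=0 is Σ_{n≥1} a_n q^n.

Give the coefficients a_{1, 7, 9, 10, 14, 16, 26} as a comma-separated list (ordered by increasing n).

[q^1] μ(1)=1 ⇒ 1
d|7:{1,7}  Σμ=1+(-1)=0
q^9  k|9↦μ(k): 1:1 3:-1 9:0  a_9=0
d|10:{1,2,5,10}  Σμ=1+(-1)+(-1)+1=0
q^14  k|14↦μ(k): 14:1 7:-1 2:-1 1:1  a_14=0
[q^16] μ(1)=1,μ(2)=-1,μ(4)=0,μ(8)=0,μ(16)=0 ⇒ 0
n=26: 1·26 2·13 13·2 26·1  μ→[1+(-1)+(-1)+1]=0

1, 0, 0, 0, 0, 0, 0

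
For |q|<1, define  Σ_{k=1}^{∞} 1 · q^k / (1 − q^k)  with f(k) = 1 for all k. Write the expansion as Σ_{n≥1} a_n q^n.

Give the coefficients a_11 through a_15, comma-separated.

2, 6, 2, 4, 4

n=11: 1·11 11·1  f→[1+1]=2
q^12  k|12↦f(k): 12:1 6:1 4:1 3:1 2:1 1:1  a_12=6
q^13  k|13↦f(k): 13:1 1:1  a_13=2
[q^14] f(14)=1,f(7)=1,f(2)=1,f(1)=1 ⇒ 4
d|15:{1,3,5,15}  Σf=1+1+1+1=4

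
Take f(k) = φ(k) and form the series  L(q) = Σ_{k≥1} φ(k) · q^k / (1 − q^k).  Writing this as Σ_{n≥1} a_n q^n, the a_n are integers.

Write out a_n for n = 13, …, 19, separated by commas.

d|13:{13,1}  Σφ=12+1=13
d|14:{14,7,2,1}  Σφ=6+6+1+1=14
[q^15] φ(15)=8,φ(5)=4,φ(3)=2,φ(1)=1 ⇒ 15
d|16:{1,2,4,8,16}  Σφ=1+1+2+4+8=16
q^17  k|17↦φ(k): 1:1 17:16  a_17=17
d|18:{18,9,6,3,2,1}  Σφ=6+6+2+2+1+1=18
q^19  k|19↦φ(k): 19:18 1:1  a_19=19

13, 14, 15, 16, 17, 18, 19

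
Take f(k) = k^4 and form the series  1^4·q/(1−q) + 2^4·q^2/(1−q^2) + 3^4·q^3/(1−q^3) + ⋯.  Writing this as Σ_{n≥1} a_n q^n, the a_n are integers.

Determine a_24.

a_24 = 358258

q^24  k|24↦f(k): 24:331776 12:20736 8:4096 6:1296 4:256 3:81 2:16 1:1  a_24=358258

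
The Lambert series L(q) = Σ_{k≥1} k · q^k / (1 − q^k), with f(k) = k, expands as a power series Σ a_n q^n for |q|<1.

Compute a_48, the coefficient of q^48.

d|48:{1,2,3,4,6,8,12,16,24,48}  Σf=1+2+3+4+6+8+12+16+24+48=124

a_48 = 124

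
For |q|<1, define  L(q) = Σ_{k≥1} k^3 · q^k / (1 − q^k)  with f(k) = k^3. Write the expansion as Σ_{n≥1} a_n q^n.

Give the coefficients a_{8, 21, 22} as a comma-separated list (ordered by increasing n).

585, 9632, 11988

[q^8] f(8)=512,f(4)=64,f(2)=8,f(1)=1 ⇒ 585
n=21: 21·1 7·3 3·7 1·21  f→[9261+343+27+1]=9632
q^22  k|22↦f(k): 22:10648 11:1331 2:8 1:1  a_22=11988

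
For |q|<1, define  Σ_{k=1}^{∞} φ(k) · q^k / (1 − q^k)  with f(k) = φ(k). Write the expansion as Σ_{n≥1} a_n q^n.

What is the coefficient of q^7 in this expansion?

n=7: 7·1 1·7  φ→[6+1]=7

a_7 = 7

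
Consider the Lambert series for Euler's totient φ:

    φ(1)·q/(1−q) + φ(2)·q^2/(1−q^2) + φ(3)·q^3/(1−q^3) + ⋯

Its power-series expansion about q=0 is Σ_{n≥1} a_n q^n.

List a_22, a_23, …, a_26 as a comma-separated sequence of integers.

d|22:{22,11,2,1}  Σφ=10+10+1+1=22
n=23: 23·1 1·23  φ→[22+1]=23
d|24:{24,12,8,6,4,3,2,1}  Σφ=8+4+4+2+2+2+1+1=24
n=25: 1·25 5·5 25·1  φ→[1+4+20]=25
[q^26] φ(1)=1,φ(2)=1,φ(13)=12,φ(26)=12 ⇒ 26

22, 23, 24, 25, 26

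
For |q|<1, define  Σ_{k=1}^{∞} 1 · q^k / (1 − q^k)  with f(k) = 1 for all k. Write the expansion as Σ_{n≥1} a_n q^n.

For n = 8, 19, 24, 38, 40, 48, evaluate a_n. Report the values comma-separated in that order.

d|8:{1,2,4,8}  Σf=1+1+1+1=4
d|19:{1,19}  Σf=1+1=2
q^24  k|24↦f(k): 24:1 12:1 8:1 6:1 4:1 3:1 2:1 1:1  a_24=8
n=38: 1·38 2·19 19·2 38·1  f→[1+1+1+1]=4
d|40:{40,20,10,8,5,4,2,1}  Σf=1+1+1+1+1+1+1+1=8
n=48: 48·1 24·2 16·3 12·4 8·6 6·8 4·12 3·16 2·24 1·48  f→[1+1+1+1+1+1+1+1+1+1]=10

4, 2, 8, 4, 8, 10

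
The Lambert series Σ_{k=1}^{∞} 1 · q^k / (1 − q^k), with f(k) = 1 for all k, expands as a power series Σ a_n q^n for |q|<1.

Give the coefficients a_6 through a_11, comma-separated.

4, 2, 4, 3, 4, 2

d|6:{6,3,2,1}  Σf=1+1+1+1=4
[q^7] f(7)=1,f(1)=1 ⇒ 2
q^8  k|8↦f(k): 8:1 4:1 2:1 1:1  a_8=4
d|9:{1,3,9}  Σf=1+1+1=3
n=10: 1·10 2·5 5·2 10·1  f→[1+1+1+1]=4
d|11:{11,1}  Σf=1+1=2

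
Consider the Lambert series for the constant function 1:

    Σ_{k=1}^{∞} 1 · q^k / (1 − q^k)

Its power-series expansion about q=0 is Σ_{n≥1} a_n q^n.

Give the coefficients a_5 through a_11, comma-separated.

2, 4, 2, 4, 3, 4, 2

[q^5] f(1)=1,f(5)=1 ⇒ 2
n=6: 1·6 2·3 3·2 6·1  f→[1+1+1+1]=4
q^7  k|7↦f(k): 7:1 1:1  a_7=2
d|8:{1,2,4,8}  Σf=1+1+1+1=4
[q^9] f(1)=1,f(3)=1,f(9)=1 ⇒ 3
q^10  k|10↦f(k): 1:1 2:1 5:1 10:1  a_10=4
d|11:{1,11}  Σf=1+1=2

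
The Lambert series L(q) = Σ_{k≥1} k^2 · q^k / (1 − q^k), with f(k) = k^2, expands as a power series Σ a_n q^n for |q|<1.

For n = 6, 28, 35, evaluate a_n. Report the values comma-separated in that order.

d|6:{6,3,2,1}  Σf=36+9+4+1=50
[q^28] f(1)=1,f(2)=4,f(4)=16,f(7)=49,f(14)=196,f(28)=784 ⇒ 1050
[q^35] f(1)=1,f(5)=25,f(7)=49,f(35)=1225 ⇒ 1300

50, 1050, 1300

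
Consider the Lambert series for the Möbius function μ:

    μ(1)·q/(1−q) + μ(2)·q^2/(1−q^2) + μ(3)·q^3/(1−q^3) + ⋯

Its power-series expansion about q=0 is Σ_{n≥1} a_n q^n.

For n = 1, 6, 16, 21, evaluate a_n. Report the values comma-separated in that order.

1, 0, 0, 0

n=1: 1·1  μ→[1]=1
[q^6] μ(1)=1,μ(2)=-1,μ(3)=-1,μ(6)=1 ⇒ 0
q^16  k|16↦μ(k): 16:0 8:0 4:0 2:-1 1:1  a_16=0
n=21: 21·1 7·3 3·7 1·21  μ→[1+(-1)+(-1)+1]=0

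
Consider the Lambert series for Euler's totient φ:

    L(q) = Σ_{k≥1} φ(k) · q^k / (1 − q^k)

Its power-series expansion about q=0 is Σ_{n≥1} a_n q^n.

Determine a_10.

d|10:{1,2,5,10}  Σφ=1+1+4+4=10

a_10 = 10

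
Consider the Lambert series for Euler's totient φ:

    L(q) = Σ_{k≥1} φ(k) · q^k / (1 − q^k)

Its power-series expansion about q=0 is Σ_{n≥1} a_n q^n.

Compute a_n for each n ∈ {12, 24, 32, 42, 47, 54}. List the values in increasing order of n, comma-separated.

[q^12] φ(12)=4,φ(6)=2,φ(4)=2,φ(3)=2,φ(2)=1,φ(1)=1 ⇒ 12
q^24  k|24↦φ(k): 1:1 2:1 3:2 4:2 6:2 8:4 12:4 24:8  a_24=24
q^32  k|32↦φ(k): 32:16 16:8 8:4 4:2 2:1 1:1  a_32=32
[q^42] φ(42)=12,φ(21)=12,φ(14)=6,φ(7)=6,φ(6)=2,φ(3)=2,φ(2)=1,φ(1)=1 ⇒ 42
n=47: 1·47 47·1  φ→[1+46]=47
d|54:{54,27,18,9,6,3,2,1}  Σφ=18+18+6+6+2+2+1+1=54

12, 24, 32, 42, 47, 54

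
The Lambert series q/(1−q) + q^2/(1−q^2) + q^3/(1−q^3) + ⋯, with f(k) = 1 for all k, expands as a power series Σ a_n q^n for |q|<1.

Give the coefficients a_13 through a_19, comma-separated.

q^13  k|13↦f(k): 1:1 13:1  a_13=2
n=14: 14·1 7·2 2·7 1·14  f→[1+1+1+1]=4
d|15:{1,3,5,15}  Σf=1+1+1+1=4
[q^16] f(16)=1,f(8)=1,f(4)=1,f(2)=1,f(1)=1 ⇒ 5
n=17: 1·17 17·1  f→[1+1]=2
d|18:{18,9,6,3,2,1}  Σf=1+1+1+1+1+1=6
d|19:{19,1}  Σf=1+1=2

2, 4, 4, 5, 2, 6, 2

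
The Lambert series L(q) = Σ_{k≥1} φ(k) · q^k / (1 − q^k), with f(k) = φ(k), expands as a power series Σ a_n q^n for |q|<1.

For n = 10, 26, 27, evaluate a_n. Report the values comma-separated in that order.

q^10  k|10↦φ(k): 1:1 2:1 5:4 10:4  a_10=10
d|26:{26,13,2,1}  Σφ=12+12+1+1=26
n=27: 1·27 3·9 9·3 27·1  φ→[1+2+6+18]=27

10, 26, 27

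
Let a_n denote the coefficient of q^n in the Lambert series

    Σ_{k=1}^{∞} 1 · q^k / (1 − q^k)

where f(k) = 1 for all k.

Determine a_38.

d|38:{38,19,2,1}  Σf=1+1+1+1=4

a_38 = 4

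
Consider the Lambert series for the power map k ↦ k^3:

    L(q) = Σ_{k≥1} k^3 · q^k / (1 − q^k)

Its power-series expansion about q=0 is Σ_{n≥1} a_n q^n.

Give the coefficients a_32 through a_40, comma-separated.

37449, 37296, 44226, 43344, 55261, 50654, 61740, 61544, 73710

q^32  k|32↦f(k): 1:1 2:8 4:64 8:512 16:4096 32:32768  a_32=37449
[q^33] f(33)=35937,f(11)=1331,f(3)=27,f(1)=1 ⇒ 37296
d|34:{1,2,17,34}  Σf=1+8+4913+39304=44226
d|35:{35,7,5,1}  Σf=42875+343+125+1=43344
q^36  k|36↦f(k): 36:46656 18:5832 12:1728 9:729 6:216 4:64 3:27 2:8 1:1  a_36=55261
n=37: 1·37 37·1  f→[1+50653]=50654
d|38:{38,19,2,1}  Σf=54872+6859+8+1=61740
[q^39] f(39)=59319,f(13)=2197,f(3)=27,f(1)=1 ⇒ 61544
d|40:{40,20,10,8,5,4,2,1}  Σf=64000+8000+1000+512+125+64+8+1=73710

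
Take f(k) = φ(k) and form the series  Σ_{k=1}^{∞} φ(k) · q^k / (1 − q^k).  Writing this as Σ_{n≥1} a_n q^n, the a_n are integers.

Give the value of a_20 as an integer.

d|20:{20,10,5,4,2,1}  Σφ=8+4+4+2+1+1=20

a_20 = 20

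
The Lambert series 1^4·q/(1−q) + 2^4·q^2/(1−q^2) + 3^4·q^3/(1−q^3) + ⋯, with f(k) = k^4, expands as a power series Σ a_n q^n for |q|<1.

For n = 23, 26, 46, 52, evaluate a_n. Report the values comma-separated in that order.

279842, 485554, 4757314, 7797426

n=23: 1·23 23·1  f→[1+279841]=279842
q^26  k|26↦f(k): 26:456976 13:28561 2:16 1:1  a_26=485554
d|46:{46,23,2,1}  Σf=4477456+279841+16+1=4757314
q^52  k|52↦f(k): 1:1 2:16 4:256 13:28561 26:456976 52:7311616  a_52=7797426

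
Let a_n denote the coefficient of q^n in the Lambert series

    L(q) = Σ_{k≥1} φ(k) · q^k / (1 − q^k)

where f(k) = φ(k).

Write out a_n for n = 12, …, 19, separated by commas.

q^12  k|12↦φ(k): 1:1 2:1 3:2 4:2 6:2 12:4  a_12=12
d|13:{13,1}  Σφ=12+1=13
[q^14] φ(14)=6,φ(7)=6,φ(2)=1,φ(1)=1 ⇒ 14
n=15: 1·15 3·5 5·3 15·1  φ→[1+2+4+8]=15
n=16: 1·16 2·8 4·4 8·2 16·1  φ→[1+1+2+4+8]=16
d|17:{1,17}  Σφ=1+16=17
q^18  k|18↦φ(k): 1:1 2:1 3:2 6:2 9:6 18:6  a_18=18
q^19  k|19↦φ(k): 19:18 1:1  a_19=19

12, 13, 14, 15, 16, 17, 18, 19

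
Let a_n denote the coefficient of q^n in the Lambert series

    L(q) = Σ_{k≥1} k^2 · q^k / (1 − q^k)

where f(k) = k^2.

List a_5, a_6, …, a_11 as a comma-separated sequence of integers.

26, 50, 50, 85, 91, 130, 122

n=5: 5·1 1·5  f→[25+1]=26
q^6  k|6↦f(k): 1:1 2:4 3:9 6:36  a_6=50
n=7: 1·7 7·1  f→[1+49]=50
q^8  k|8↦f(k): 1:1 2:4 4:16 8:64  a_8=85
d|9:{9,3,1}  Σf=81+9+1=91
[q^10] f(1)=1,f(2)=4,f(5)=25,f(10)=100 ⇒ 130
[q^11] f(11)=121,f(1)=1 ⇒ 122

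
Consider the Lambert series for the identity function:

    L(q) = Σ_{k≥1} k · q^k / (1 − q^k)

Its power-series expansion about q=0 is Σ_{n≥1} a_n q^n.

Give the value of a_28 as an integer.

a_28 = 56

[q^28] f(28)=28,f(14)=14,f(7)=7,f(4)=4,f(2)=2,f(1)=1 ⇒ 56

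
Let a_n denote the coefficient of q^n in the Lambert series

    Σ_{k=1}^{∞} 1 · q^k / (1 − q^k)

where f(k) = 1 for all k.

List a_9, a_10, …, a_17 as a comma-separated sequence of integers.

3, 4, 2, 6, 2, 4, 4, 5, 2

n=9: 9·1 3·3 1·9  f→[1+1+1]=3
n=10: 1·10 2·5 5·2 10·1  f→[1+1+1+1]=4
n=11: 1·11 11·1  f→[1+1]=2
d|12:{1,2,3,4,6,12}  Σf=1+1+1+1+1+1=6
d|13:{1,13}  Σf=1+1=2
[q^14] f(1)=1,f(2)=1,f(7)=1,f(14)=1 ⇒ 4
[q^15] f(1)=1,f(3)=1,f(5)=1,f(15)=1 ⇒ 4
d|16:{16,8,4,2,1}  Σf=1+1+1+1+1=5
q^17  k|17↦f(k): 17:1 1:1  a_17=2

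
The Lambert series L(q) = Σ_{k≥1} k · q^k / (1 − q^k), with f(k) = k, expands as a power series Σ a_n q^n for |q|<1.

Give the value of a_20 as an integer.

q^20  k|20↦f(k): 20:20 10:10 5:5 4:4 2:2 1:1  a_20=42

a_20 = 42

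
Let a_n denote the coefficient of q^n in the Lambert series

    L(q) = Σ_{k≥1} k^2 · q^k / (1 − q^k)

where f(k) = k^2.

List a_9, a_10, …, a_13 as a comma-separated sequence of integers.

d|9:{9,3,1}  Σf=81+9+1=91
d|10:{10,5,2,1}  Σf=100+25+4+1=130
n=11: 11·1 1·11  f→[121+1]=122
n=12: 12·1 6·2 4·3 3·4 2·6 1·12  f→[144+36+16+9+4+1]=210
[q^13] f(13)=169,f(1)=1 ⇒ 170

91, 130, 122, 210, 170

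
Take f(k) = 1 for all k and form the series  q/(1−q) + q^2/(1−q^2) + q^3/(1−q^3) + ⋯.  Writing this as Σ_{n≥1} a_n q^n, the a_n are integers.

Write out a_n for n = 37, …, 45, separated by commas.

2, 4, 4, 8, 2, 8, 2, 6, 6

d|37:{1,37}  Σf=1+1=2
d|38:{1,2,19,38}  Σf=1+1+1+1=4
n=39: 1·39 3·13 13·3 39·1  f→[1+1+1+1]=4
n=40: 40·1 20·2 10·4 8·5 5·8 4·10 2·20 1·40  f→[1+1+1+1+1+1+1+1]=8
q^41  k|41↦f(k): 1:1 41:1  a_41=2
d|42:{42,21,14,7,6,3,2,1}  Σf=1+1+1+1+1+1+1+1=8
n=43: 1·43 43·1  f→[1+1]=2
d|44:{44,22,11,4,2,1}  Σf=1+1+1+1+1+1=6
[q^45] f(45)=1,f(15)=1,f(9)=1,f(5)=1,f(3)=1,f(1)=1 ⇒ 6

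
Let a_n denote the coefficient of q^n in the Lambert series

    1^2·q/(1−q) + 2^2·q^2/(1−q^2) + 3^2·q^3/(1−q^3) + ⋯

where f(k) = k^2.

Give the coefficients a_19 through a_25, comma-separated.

362, 546, 500, 610, 530, 850, 651

d|19:{19,1}  Σf=361+1=362
n=20: 20·1 10·2 5·4 4·5 2·10 1·20  f→[400+100+25+16+4+1]=546
d|21:{21,7,3,1}  Σf=441+49+9+1=500
q^22  k|22↦f(k): 22:484 11:121 2:4 1:1  a_22=610
[q^23] f(1)=1,f(23)=529 ⇒ 530
q^24  k|24↦f(k): 24:576 12:144 8:64 6:36 4:16 3:9 2:4 1:1  a_24=850
[q^25] f(1)=1,f(5)=25,f(25)=625 ⇒ 651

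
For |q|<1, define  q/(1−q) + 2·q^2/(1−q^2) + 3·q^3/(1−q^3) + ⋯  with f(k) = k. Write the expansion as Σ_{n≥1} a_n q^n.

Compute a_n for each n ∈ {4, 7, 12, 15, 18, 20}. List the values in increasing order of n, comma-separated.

7, 8, 28, 24, 39, 42

n=4: 4·1 2·2 1·4  f→[4+2+1]=7
[q^7] f(1)=1,f(7)=7 ⇒ 8
q^12  k|12↦f(k): 1:1 2:2 3:3 4:4 6:6 12:12  a_12=28
q^15  k|15↦f(k): 15:15 5:5 3:3 1:1  a_15=24
d|18:{1,2,3,6,9,18}  Σf=1+2+3+6+9+18=39
[q^20] f(1)=1,f(2)=2,f(4)=4,f(5)=5,f(10)=10,f(20)=20 ⇒ 42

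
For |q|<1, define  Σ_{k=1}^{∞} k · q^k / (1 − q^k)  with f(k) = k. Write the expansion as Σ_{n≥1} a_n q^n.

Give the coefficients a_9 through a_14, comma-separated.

n=9: 1·9 3·3 9·1  f→[1+3+9]=13
d|10:{10,5,2,1}  Σf=10+5+2+1=18
q^11  k|11↦f(k): 1:1 11:11  a_11=12
q^12  k|12↦f(k): 1:1 2:2 3:3 4:4 6:6 12:12  a_12=28
d|13:{13,1}  Σf=13+1=14
[q^14] f(14)=14,f(7)=7,f(2)=2,f(1)=1 ⇒ 24

13, 18, 12, 28, 14, 24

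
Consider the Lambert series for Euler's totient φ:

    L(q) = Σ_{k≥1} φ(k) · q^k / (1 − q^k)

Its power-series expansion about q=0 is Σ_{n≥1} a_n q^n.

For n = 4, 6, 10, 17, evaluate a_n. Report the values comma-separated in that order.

q^4  k|4↦φ(k): 1:1 2:1 4:2  a_4=4
d|6:{1,2,3,6}  Σφ=1+1+2+2=6
d|10:{1,2,5,10}  Σφ=1+1+4+4=10
n=17: 1·17 17·1  φ→[1+16]=17

4, 6, 10, 17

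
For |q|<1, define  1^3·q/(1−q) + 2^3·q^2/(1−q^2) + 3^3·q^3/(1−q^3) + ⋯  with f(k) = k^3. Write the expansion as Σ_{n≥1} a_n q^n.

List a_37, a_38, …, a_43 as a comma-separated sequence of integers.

q^37  k|37↦f(k): 37:50653 1:1  a_37=50654
n=38: 1·38 2·19 19·2 38·1  f→[1+8+6859+54872]=61740
d|39:{1,3,13,39}  Σf=1+27+2197+59319=61544
d|40:{1,2,4,5,8,10,20,40}  Σf=1+8+64+125+512+1000+8000+64000=73710
[q^41] f(41)=68921,f(1)=1 ⇒ 68922
d|42:{1,2,3,6,7,14,21,42}  Σf=1+8+27+216+343+2744+9261+74088=86688
[q^43] f(43)=79507,f(1)=1 ⇒ 79508

50654, 61740, 61544, 73710, 68922, 86688, 79508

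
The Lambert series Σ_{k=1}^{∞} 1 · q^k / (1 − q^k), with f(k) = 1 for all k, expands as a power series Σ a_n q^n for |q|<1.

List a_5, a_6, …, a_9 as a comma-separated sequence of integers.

2, 4, 2, 4, 3

q^5  k|5↦f(k): 5:1 1:1  a_5=2
d|6:{1,2,3,6}  Σf=1+1+1+1=4
d|7:{1,7}  Σf=1+1=2
d|8:{1,2,4,8}  Σf=1+1+1+1=4
[q^9] f(9)=1,f(3)=1,f(1)=1 ⇒ 3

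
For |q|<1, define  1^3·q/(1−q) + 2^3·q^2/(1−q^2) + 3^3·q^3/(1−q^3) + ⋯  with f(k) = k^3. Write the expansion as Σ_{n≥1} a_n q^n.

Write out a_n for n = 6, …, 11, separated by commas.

252, 344, 585, 757, 1134, 1332

[q^6] f(1)=1,f(2)=8,f(3)=27,f(6)=216 ⇒ 252
q^7  k|7↦f(k): 7:343 1:1  a_7=344
[q^8] f(8)=512,f(4)=64,f(2)=8,f(1)=1 ⇒ 585
[q^9] f(1)=1,f(3)=27,f(9)=729 ⇒ 757
q^10  k|10↦f(k): 1:1 2:8 5:125 10:1000  a_10=1134
d|11:{11,1}  Σf=1331+1=1332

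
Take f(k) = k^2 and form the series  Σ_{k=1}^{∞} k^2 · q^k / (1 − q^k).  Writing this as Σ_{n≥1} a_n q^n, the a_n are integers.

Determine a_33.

n=33: 1·33 3·11 11·3 33·1  f→[1+9+121+1089]=1220

a_33 = 1220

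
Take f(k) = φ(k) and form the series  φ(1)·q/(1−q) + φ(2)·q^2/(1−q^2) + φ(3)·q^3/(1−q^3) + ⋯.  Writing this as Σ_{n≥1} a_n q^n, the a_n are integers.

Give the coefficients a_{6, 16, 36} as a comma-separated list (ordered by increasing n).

d|6:{1,2,3,6}  Σφ=1+1+2+2=6
[q^16] φ(16)=8,φ(8)=4,φ(4)=2,φ(2)=1,φ(1)=1 ⇒ 16
q^36  k|36↦φ(k): 36:12 18:6 12:4 9:6 6:2 4:2 3:2 2:1 1:1  a_36=36

6, 16, 36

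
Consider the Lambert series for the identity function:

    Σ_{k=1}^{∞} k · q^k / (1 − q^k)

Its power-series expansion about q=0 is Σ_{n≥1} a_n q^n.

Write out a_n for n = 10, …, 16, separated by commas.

q^10  k|10↦f(k): 1:1 2:2 5:5 10:10  a_10=18
[q^11] f(1)=1,f(11)=11 ⇒ 12
[q^12] f(12)=12,f(6)=6,f(4)=4,f(3)=3,f(2)=2,f(1)=1 ⇒ 28
[q^13] f(1)=1,f(13)=13 ⇒ 14
n=14: 1·14 2·7 7·2 14·1  f→[1+2+7+14]=24
q^15  k|15↦f(k): 1:1 3:3 5:5 15:15  a_15=24
q^16  k|16↦f(k): 16:16 8:8 4:4 2:2 1:1  a_16=31

18, 12, 28, 14, 24, 24, 31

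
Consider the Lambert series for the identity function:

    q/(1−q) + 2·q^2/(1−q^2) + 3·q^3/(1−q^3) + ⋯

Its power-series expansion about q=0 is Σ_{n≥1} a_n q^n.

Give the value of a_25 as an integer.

a_25 = 31

d|25:{1,5,25}  Σf=1+5+25=31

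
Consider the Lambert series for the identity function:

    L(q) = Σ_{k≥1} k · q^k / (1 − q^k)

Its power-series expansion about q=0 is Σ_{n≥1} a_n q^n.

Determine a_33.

[q^33] f(33)=33,f(11)=11,f(3)=3,f(1)=1 ⇒ 48

a_33 = 48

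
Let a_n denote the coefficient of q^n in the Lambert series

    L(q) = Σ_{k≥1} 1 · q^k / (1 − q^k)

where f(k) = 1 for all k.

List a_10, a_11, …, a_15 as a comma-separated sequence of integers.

4, 2, 6, 2, 4, 4

[q^10] f(10)=1,f(5)=1,f(2)=1,f(1)=1 ⇒ 4
q^11  k|11↦f(k): 11:1 1:1  a_11=2
d|12:{12,6,4,3,2,1}  Σf=1+1+1+1+1+1=6
d|13:{13,1}  Σf=1+1=2
q^14  k|14↦f(k): 1:1 2:1 7:1 14:1  a_14=4
[q^15] f(15)=1,f(5)=1,f(3)=1,f(1)=1 ⇒ 4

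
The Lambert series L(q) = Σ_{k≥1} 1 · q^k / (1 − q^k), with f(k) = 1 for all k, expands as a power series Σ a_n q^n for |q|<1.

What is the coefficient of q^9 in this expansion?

q^9  k|9↦f(k): 9:1 3:1 1:1  a_9=3

a_9 = 3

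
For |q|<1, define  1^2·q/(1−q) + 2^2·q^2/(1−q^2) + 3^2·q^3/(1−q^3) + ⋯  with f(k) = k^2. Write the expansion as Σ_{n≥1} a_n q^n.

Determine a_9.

[q^9] f(9)=81,f(3)=9,f(1)=1 ⇒ 91

a_9 = 91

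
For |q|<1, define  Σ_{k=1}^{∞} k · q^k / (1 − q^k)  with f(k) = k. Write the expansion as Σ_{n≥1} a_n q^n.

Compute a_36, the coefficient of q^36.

[q^36] f(1)=1,f(2)=2,f(3)=3,f(4)=4,f(6)=6,f(9)=9,f(12)=12,f(18)=18,f(36)=36 ⇒ 91

a_36 = 91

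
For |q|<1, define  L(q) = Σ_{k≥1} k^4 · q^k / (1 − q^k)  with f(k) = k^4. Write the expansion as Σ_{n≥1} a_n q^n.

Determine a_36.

a_36 = 1813539

q^36  k|36↦f(k): 36:1679616 18:104976 12:20736 9:6561 6:1296 4:256 3:81 2:16 1:1  a_36=1813539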